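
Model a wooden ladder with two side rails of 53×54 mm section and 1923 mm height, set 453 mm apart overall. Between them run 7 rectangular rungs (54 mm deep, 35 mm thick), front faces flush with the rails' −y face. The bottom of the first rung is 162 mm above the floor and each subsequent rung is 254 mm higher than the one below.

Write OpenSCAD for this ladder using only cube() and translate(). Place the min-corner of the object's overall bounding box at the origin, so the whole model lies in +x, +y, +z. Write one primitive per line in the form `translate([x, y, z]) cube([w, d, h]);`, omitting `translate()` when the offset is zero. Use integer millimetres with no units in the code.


// rung span = 453 - 2*53 = 347
// rung[k] z = 162 + k*254
cube([53, 54, 1923]);
translate([400, 0, 0]) cube([53, 54, 1923]);
translate([53, 0, 162]) cube([347, 54, 35]);
translate([53, 0, 416]) cube([347, 54, 35]);
translate([53, 0, 670]) cube([347, 54, 35]);
translate([53, 0, 924]) cube([347, 54, 35]);
translate([53, 0, 1178]) cube([347, 54, 35]);
translate([53, 0, 1432]) cube([347, 54, 35]);
translate([53, 0, 1686]) cube([347, 54, 35]);


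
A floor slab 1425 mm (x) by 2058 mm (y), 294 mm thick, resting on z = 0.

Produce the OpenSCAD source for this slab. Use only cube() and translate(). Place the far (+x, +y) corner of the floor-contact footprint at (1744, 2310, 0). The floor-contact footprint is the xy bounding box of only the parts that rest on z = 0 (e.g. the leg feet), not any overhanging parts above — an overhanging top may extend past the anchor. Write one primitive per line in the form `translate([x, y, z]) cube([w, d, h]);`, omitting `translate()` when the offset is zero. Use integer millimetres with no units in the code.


translate([319, 252, 0]) cube([1425, 2058, 294]);


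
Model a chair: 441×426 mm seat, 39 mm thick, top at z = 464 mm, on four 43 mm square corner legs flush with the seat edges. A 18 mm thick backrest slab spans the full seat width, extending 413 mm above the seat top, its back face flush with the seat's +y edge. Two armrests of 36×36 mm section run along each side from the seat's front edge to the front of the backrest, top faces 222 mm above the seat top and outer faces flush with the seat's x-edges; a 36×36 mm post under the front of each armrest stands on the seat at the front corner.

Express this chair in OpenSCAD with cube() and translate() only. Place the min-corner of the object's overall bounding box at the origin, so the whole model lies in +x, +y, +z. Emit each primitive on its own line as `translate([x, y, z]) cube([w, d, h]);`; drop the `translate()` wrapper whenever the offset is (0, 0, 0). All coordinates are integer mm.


// leg_h = 464 - 39 = 425
// arm post h = 222 - 36 = 186
translate([0, 0, 425]) cube([441, 426, 39]);
cube([43, 43, 425]);
translate([398, 0, 0]) cube([43, 43, 425]);
translate([0, 383, 0]) cube([43, 43, 425]);
translate([398, 383, 0]) cube([43, 43, 425]);
translate([0, 408, 464]) cube([441, 18, 413]);
translate([0, 0, 650]) cube([36, 408, 36]);
translate([405, 0, 650]) cube([36, 408, 36]);
translate([0, 0, 464]) cube([36, 36, 186]);
translate([405, 0, 464]) cube([36, 36, 186]);


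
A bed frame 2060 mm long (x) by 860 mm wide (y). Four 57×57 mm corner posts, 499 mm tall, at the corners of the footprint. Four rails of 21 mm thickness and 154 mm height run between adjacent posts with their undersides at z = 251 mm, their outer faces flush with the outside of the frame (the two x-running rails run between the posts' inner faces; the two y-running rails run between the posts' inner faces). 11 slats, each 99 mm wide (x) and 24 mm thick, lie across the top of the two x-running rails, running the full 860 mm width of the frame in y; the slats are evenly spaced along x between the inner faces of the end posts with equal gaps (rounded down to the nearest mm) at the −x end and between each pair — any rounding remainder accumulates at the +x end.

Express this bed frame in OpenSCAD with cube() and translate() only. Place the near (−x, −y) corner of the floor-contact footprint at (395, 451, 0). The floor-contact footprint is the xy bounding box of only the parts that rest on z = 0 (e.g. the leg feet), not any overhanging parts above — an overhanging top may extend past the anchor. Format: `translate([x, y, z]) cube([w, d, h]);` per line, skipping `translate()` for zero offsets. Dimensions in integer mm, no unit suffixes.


translate([395, 451, 0]) cube([57, 57, 499]);
translate([395, 1254, 0]) cube([57, 57, 499]);
translate([2398, 451, 0]) cube([57, 57, 499]);
translate([2398, 1254, 0]) cube([57, 57, 499]);
translate([452, 451, 251]) cube([1946, 21, 154]);
translate([452, 1290, 251]) cube([1946, 21, 154]);
translate([395, 508, 251]) cube([21, 746, 154]);
translate([2434, 508, 251]) cube([21, 746, 154]);
translate([523, 451, 405]) cube([99, 860, 24]);
translate([693, 451, 405]) cube([99, 860, 24]);
translate([863, 451, 405]) cube([99, 860, 24]);
translate([1033, 451, 405]) cube([99, 860, 24]);
translate([1203, 451, 405]) cube([99, 860, 24]);
translate([1373, 451, 405]) cube([99, 860, 24]);
translate([1543, 451, 405]) cube([99, 860, 24]);
translate([1713, 451, 405]) cube([99, 860, 24]);
translate([1883, 451, 405]) cube([99, 860, 24]);
translate([2053, 451, 405]) cube([99, 860, 24]);
translate([2223, 451, 405]) cube([99, 860, 24]);


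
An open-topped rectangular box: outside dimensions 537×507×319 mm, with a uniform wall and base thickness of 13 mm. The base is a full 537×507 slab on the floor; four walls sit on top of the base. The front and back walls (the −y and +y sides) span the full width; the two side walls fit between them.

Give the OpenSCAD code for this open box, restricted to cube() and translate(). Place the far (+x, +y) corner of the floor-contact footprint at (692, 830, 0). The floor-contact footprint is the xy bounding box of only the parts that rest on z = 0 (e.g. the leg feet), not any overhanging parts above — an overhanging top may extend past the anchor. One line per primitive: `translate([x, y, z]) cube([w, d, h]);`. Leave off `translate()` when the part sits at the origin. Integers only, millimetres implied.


translate([155, 323, 0]) cube([537, 507, 13]);
translate([155, 323, 13]) cube([537, 13, 306]);
translate([155, 817, 13]) cube([537, 13, 306]);
translate([155, 336, 13]) cube([13, 481, 306]);
translate([679, 336, 13]) cube([13, 481, 306]);


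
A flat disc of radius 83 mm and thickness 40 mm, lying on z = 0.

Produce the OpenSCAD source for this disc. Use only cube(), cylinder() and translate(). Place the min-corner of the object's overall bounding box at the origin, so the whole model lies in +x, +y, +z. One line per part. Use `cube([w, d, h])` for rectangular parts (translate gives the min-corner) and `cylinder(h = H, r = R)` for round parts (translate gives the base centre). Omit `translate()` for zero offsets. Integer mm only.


translate([83, 83, 0]) cylinder(h = 40, r = 83);


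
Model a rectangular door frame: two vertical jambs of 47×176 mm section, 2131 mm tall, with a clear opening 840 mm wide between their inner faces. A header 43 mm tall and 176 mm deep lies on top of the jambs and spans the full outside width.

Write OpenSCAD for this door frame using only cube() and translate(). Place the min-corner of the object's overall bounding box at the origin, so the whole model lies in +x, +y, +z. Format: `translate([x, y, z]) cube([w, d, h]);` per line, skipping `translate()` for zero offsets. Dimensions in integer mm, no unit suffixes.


cube([47, 176, 2131]);
translate([887, 0, 0]) cube([47, 176, 2131]);
translate([0, 0, 2131]) cube([934, 176, 43]);


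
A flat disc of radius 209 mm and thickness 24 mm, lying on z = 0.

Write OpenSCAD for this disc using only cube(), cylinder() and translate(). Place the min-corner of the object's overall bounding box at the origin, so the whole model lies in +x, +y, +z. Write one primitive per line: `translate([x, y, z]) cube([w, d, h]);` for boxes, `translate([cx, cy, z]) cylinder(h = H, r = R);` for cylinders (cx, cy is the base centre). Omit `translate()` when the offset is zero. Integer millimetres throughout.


translate([209, 209, 0]) cylinder(h = 24, r = 209);


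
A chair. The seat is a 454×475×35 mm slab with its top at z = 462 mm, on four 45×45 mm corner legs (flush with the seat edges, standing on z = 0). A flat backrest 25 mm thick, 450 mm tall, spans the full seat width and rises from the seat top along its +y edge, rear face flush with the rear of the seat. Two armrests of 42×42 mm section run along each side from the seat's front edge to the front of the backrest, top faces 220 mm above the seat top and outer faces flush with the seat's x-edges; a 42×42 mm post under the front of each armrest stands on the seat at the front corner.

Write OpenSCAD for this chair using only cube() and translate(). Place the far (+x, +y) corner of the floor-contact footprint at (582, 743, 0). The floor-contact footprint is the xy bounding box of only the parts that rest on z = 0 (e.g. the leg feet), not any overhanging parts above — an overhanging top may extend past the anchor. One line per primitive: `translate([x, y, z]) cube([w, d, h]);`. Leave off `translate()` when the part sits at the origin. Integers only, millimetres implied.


translate([128, 268, 427]) cube([454, 475, 35]);
translate([128, 268, 0]) cube([45, 45, 427]);
translate([537, 268, 0]) cube([45, 45, 427]);
translate([128, 698, 0]) cube([45, 45, 427]);
translate([537, 698, 0]) cube([45, 45, 427]);
translate([128, 718, 462]) cube([454, 25, 450]);
translate([128, 268, 640]) cube([42, 450, 42]);
translate([540, 268, 640]) cube([42, 450, 42]);
translate([128, 268, 462]) cube([42, 42, 178]);
translate([540, 268, 462]) cube([42, 42, 178]);


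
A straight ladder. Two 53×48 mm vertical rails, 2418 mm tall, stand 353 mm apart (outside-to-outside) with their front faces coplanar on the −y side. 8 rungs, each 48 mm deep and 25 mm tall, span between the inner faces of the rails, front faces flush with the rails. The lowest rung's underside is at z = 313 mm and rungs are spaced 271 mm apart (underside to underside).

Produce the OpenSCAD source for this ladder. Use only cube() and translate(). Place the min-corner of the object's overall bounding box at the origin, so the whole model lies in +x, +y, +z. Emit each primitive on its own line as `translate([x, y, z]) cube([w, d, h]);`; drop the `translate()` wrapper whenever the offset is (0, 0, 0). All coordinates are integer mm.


cube([53, 48, 2418]);
translate([300, 0, 0]) cube([53, 48, 2418]);
translate([53, 0, 313]) cube([247, 48, 25]);
translate([53, 0, 584]) cube([247, 48, 25]);
translate([53, 0, 855]) cube([247, 48, 25]);
translate([53, 0, 1126]) cube([247, 48, 25]);
translate([53, 0, 1397]) cube([247, 48, 25]);
translate([53, 0, 1668]) cube([247, 48, 25]);
translate([53, 0, 1939]) cube([247, 48, 25]);
translate([53, 0, 2210]) cube([247, 48, 25]);


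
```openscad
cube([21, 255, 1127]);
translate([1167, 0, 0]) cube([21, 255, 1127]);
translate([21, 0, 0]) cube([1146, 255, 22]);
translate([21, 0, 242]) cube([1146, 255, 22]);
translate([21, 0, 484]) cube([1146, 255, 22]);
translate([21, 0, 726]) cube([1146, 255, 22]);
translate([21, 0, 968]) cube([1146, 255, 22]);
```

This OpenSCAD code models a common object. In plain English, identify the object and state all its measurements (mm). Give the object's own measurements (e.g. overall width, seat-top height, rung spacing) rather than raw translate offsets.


An open bookshelf. Two side panels, each 21 mm thick, 255 mm deep and 1127 mm tall, stand 1188 mm apart (outside-to-outside). Between them sit 5 shelves, each 22 mm thick and 255 mm deep, spanning the full gap between the sides. The bottom shelf rests on the floor (its underside at z = 0) and the clear gap between one shelf's top and the next shelf's underside is 220 mm.


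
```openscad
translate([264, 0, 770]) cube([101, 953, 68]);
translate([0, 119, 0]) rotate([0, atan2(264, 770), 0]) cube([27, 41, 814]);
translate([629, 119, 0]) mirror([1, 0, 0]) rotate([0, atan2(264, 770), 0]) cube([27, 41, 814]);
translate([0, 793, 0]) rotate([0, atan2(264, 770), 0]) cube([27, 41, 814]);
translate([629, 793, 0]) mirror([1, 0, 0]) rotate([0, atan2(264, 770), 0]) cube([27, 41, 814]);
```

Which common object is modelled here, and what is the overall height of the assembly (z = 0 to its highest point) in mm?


A sawhorse. The overall height is 838 mm.

A beam across two mirrored pairs of raked legs — a sawhorse. The beam's underside is at z = 770 (matching the legs' vertical rise in atan2(264, 770)) and the beam is 68 mm tall, so its top is at 770 + 68 = 838 mm. The raked legs top out at the beam's underside, so that is the highest point.


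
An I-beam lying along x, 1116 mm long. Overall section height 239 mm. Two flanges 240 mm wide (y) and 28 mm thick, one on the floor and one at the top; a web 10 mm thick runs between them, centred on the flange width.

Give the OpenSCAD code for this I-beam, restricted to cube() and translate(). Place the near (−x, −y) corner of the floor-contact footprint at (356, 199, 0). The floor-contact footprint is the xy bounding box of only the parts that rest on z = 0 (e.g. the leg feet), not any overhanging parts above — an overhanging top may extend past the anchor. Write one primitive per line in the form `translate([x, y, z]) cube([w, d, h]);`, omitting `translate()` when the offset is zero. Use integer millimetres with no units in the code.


translate([356, 199, 0]) cube([1116, 240, 28]);
translate([356, 314, 28]) cube([1116, 10, 183]);
translate([356, 199, 211]) cube([1116, 240, 28]);


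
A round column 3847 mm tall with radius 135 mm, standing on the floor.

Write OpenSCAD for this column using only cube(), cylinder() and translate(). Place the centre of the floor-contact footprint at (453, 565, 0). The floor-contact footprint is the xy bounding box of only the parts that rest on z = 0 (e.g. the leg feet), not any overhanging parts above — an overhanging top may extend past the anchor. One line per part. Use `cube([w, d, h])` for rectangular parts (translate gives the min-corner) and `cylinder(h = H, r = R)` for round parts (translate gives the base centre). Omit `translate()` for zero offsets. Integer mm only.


translate([453, 565, 0]) cylinder(h = 3847, r = 135);


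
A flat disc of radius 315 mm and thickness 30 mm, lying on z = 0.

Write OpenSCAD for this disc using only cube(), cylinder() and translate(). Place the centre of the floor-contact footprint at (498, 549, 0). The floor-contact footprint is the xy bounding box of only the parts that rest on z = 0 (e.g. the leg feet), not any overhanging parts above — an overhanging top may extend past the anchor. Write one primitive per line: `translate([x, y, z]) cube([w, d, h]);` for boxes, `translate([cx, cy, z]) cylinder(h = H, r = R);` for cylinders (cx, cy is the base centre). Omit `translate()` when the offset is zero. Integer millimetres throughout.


translate([498, 549, 0]) cylinder(h = 30, r = 315);


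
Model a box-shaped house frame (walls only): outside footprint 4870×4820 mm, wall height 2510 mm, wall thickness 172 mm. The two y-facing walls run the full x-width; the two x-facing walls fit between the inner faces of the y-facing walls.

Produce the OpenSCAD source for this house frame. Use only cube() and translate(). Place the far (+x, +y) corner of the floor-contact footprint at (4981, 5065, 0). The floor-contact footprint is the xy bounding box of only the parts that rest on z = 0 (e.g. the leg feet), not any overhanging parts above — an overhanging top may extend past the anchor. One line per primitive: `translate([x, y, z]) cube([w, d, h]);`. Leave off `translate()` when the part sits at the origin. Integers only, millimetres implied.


translate([111, 245, 0]) cube([4870, 172, 2510]);
translate([111, 4893, 0]) cube([4870, 172, 2510]);
translate([111, 417, 0]) cube([172, 4476, 2510]);
translate([4809, 417, 0]) cube([172, 4476, 2510]);


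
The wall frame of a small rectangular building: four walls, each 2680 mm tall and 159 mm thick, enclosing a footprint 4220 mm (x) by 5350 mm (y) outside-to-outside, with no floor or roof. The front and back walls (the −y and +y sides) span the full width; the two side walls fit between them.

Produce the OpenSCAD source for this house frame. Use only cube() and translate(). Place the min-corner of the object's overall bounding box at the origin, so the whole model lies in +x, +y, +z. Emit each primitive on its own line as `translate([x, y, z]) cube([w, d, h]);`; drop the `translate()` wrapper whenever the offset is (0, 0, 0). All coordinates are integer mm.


cube([4220, 159, 2680]);
translate([0, 5191, 0]) cube([4220, 159, 2680]);
translate([0, 159, 0]) cube([159, 5032, 2680]);
translate([4061, 159, 0]) cube([159, 5032, 2680]);


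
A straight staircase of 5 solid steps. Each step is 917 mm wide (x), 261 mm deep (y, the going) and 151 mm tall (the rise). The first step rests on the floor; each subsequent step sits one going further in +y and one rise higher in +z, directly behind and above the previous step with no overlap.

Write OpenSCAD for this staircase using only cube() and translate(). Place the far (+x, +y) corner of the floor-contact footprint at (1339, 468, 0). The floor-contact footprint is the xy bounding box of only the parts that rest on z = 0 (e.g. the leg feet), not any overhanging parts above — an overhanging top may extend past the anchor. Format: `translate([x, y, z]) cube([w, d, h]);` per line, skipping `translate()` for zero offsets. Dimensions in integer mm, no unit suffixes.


translate([422, 207, 0]) cube([917, 261, 151]);
translate([422, 468, 151]) cube([917, 261, 151]);
translate([422, 729, 302]) cube([917, 261, 151]);
translate([422, 990, 453]) cube([917, 261, 151]);
translate([422, 1251, 604]) cube([917, 261, 151]);


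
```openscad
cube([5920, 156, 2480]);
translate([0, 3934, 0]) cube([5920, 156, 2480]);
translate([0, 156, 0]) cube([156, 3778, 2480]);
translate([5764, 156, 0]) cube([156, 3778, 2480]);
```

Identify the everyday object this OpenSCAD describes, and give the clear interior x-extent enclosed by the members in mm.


A house (or room) frame. The interior width is 5608 mm.

Four 2480 mm walls enclosing a rectangle with no floor or roof — a room or house frame. Outside width is 5920 mm and wall thickness is 156 mm, so the interior width is 5920 − 2 × 156 = 5608 mm.


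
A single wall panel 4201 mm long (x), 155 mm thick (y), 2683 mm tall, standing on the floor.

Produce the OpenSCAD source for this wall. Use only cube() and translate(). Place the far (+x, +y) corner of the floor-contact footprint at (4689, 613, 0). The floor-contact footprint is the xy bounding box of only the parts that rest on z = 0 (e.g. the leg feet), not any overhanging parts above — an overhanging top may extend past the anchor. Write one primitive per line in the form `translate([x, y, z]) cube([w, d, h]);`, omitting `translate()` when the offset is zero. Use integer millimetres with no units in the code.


translate([488, 458, 0]) cube([4201, 155, 2683]);


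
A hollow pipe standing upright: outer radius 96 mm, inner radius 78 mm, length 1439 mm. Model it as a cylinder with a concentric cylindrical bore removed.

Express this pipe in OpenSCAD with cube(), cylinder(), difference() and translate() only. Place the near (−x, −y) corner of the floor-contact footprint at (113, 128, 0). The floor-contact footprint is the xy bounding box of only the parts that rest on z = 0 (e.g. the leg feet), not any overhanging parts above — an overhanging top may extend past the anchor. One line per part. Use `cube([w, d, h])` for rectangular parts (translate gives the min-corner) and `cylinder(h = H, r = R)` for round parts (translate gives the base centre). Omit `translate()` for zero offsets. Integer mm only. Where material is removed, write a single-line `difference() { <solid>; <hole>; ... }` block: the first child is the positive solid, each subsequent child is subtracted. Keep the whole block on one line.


difference() { translate([209, 224, 0]) cylinder(h = 1439, r = 96); translate([209, 224, 0]) cylinder(h = 1439, r = 78); }


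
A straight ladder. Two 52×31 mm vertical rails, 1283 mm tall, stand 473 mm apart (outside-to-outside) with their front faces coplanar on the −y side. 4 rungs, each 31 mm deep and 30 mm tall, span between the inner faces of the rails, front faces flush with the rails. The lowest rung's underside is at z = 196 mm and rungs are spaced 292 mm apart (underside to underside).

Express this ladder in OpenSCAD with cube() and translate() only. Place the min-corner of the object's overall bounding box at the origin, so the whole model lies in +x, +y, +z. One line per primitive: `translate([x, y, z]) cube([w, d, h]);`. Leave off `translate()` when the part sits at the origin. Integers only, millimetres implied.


cube([52, 31, 1283]);
translate([421, 0, 0]) cube([52, 31, 1283]);
translate([52, 0, 196]) cube([369, 31, 30]);
translate([52, 0, 488]) cube([369, 31, 30]);
translate([52, 0, 780]) cube([369, 31, 30]);
translate([52, 0, 1072]) cube([369, 31, 30]);


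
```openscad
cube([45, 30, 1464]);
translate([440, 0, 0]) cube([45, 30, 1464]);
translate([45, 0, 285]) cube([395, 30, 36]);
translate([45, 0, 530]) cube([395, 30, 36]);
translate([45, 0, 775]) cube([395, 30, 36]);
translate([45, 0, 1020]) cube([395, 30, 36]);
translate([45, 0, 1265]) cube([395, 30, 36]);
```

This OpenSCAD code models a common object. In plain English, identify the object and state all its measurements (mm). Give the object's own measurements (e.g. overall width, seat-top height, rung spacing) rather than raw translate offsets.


A straight ladder. Two 45×30 mm vertical rails, 1464 mm tall, stand 485 mm apart (outside-to-outside) with their front faces coplanar on the −y side. 5 rungs, each 30 mm deep and 36 mm tall, span between the inner faces of the rails, front faces flush with the rails. The lowest rung's underside is at z = 285 mm and rungs are spaced 245 mm apart (underside to underside).


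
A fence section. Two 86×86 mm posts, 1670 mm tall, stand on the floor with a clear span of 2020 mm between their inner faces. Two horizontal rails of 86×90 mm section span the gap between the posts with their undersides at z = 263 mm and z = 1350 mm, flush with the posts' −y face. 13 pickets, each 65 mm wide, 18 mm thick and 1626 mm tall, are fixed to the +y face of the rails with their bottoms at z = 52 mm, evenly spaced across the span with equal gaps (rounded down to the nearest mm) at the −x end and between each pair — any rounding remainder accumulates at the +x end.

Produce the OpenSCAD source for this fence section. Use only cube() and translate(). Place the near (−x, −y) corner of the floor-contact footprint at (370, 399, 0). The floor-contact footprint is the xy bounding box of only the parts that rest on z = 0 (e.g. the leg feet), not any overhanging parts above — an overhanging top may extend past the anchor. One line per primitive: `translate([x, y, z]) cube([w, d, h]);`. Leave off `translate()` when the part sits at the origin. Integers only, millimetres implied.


translate([370, 399, 0]) cube([86, 86, 1670]);
translate([2476, 399, 0]) cube([86, 86, 1670]);
translate([456, 399, 263]) cube([2020, 86, 90]);
translate([456, 399, 1350]) cube([2020, 86, 90]);
translate([539, 485, 52]) cube([65, 18, 1626]);
translate([687, 485, 52]) cube([65, 18, 1626]);
translate([835, 485, 52]) cube([65, 18, 1626]);
translate([983, 485, 52]) cube([65, 18, 1626]);
translate([1131, 485, 52]) cube([65, 18, 1626]);
translate([1279, 485, 52]) cube([65, 18, 1626]);
translate([1427, 485, 52]) cube([65, 18, 1626]);
translate([1575, 485, 52]) cube([65, 18, 1626]);
translate([1723, 485, 52]) cube([65, 18, 1626]);
translate([1871, 485, 52]) cube([65, 18, 1626]);
translate([2019, 485, 52]) cube([65, 18, 1626]);
translate([2167, 485, 52]) cube([65, 18, 1626]);
translate([2315, 485, 52]) cube([65, 18, 1626]);


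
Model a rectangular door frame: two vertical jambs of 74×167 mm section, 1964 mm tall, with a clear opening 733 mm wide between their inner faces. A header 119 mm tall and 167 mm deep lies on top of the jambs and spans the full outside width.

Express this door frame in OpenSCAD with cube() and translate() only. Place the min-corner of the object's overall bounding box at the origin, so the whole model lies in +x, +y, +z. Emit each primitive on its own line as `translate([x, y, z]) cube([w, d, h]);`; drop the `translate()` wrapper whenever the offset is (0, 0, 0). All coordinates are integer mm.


cube([74, 167, 1964]);
translate([807, 0, 0]) cube([74, 167, 1964]);
translate([0, 0, 1964]) cube([881, 167, 119]);


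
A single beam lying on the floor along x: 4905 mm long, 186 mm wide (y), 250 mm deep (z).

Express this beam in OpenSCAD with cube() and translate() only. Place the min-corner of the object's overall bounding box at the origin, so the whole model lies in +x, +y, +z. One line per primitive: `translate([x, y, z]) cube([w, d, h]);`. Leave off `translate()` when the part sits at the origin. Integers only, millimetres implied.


cube([4905, 186, 250]);


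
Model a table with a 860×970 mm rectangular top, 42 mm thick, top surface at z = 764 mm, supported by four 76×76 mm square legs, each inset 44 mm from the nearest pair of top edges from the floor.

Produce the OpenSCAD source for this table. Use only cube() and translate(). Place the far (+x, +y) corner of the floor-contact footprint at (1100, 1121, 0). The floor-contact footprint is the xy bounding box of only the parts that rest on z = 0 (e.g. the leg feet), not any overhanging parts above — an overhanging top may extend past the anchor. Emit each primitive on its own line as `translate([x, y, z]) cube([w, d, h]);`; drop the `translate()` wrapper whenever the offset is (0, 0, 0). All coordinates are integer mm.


translate([284, 195, 722]) cube([860, 970, 42]);
translate([328, 239, 0]) cube([76, 76, 722]);
translate([1024, 239, 0]) cube([76, 76, 722]);
translate([328, 1045, 0]) cube([76, 76, 722]);
translate([1024, 1045, 0]) cube([76, 76, 722]);


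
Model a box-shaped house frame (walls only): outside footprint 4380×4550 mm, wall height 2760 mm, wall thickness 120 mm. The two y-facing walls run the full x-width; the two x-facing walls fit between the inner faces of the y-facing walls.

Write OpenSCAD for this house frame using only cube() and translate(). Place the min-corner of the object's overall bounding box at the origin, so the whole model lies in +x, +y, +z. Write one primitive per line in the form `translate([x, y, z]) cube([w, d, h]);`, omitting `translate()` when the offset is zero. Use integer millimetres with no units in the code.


cube([4380, 120, 2760]);
translate([0, 4430, 0]) cube([4380, 120, 2760]);
translate([0, 120, 0]) cube([120, 4310, 2760]);
translate([4260, 120, 0]) cube([120, 4310, 2760]);


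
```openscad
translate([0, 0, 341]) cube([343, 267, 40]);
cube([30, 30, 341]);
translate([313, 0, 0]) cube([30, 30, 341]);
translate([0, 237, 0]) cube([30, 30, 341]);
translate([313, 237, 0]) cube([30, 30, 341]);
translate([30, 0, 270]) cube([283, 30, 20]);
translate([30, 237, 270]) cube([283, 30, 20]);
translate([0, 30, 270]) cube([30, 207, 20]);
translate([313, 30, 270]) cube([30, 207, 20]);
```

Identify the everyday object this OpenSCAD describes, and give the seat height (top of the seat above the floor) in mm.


A stool. The seat height is 381 mm.

A 343×267×40 slab at z = 341 on four corner posts — a stool. The seat top is 341 + 40 = 381 mm.


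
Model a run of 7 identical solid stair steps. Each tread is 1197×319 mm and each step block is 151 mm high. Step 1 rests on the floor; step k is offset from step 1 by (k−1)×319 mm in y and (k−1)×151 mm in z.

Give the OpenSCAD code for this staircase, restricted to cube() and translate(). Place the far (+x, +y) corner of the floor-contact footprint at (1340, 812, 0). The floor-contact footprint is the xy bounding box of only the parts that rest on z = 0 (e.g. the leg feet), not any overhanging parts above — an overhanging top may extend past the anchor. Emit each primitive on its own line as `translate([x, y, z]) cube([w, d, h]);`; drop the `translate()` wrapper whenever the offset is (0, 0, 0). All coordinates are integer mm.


translate([143, 493, 0]) cube([1197, 319, 151]);
translate([143, 812, 151]) cube([1197, 319, 151]);
translate([143, 1131, 302]) cube([1197, 319, 151]);
translate([143, 1450, 453]) cube([1197, 319, 151]);
translate([143, 1769, 604]) cube([1197, 319, 151]);
translate([143, 2088, 755]) cube([1197, 319, 151]);
translate([143, 2407, 906]) cube([1197, 319, 151]);


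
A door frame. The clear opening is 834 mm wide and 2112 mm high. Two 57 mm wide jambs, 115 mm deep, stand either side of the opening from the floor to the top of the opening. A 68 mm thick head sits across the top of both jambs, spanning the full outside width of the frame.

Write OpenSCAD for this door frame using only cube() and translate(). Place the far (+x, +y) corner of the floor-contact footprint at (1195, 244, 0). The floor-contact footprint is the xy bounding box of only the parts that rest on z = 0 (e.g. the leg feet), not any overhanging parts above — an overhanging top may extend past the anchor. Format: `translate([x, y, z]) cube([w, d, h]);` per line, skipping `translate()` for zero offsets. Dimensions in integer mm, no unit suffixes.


translate([247, 129, 0]) cube([57, 115, 2112]);
translate([1138, 129, 0]) cube([57, 115, 2112]);
translate([247, 129, 2112]) cube([948, 115, 68]);


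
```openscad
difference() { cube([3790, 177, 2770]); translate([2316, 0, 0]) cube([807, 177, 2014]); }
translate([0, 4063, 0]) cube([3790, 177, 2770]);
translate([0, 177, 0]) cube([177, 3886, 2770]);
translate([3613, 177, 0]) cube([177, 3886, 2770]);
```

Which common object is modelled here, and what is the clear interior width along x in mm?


A single room. The interior width is 3436 mm.

Four walls enclosing a rectangle with a door in the front wall — a room. Outside width 3790 minus two 177 mm walls gives 3436 mm.


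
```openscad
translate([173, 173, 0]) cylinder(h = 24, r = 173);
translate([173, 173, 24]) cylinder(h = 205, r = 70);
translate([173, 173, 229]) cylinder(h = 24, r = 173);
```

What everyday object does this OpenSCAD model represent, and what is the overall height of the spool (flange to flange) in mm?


A spool. The overall height is 253 mm.

Three coaxial cylinders, large–small–large — a spool. Two 24 mm flanges and a 205 mm core give 24 + 205 + 24 = 253 mm.


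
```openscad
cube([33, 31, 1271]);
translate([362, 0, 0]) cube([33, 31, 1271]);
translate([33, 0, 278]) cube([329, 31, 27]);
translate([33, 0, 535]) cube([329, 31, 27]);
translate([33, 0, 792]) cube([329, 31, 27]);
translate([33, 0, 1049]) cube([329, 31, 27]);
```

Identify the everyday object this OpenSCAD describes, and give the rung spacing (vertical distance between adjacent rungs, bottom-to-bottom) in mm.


A ladder. The rung spacing is 257 mm.

Two tall 33×31 posts with 4 short bars between them — a ladder. Adjacent rungs sit at z = 278 and z = 535, so the spacing is 535 − 278 = 257 mm.


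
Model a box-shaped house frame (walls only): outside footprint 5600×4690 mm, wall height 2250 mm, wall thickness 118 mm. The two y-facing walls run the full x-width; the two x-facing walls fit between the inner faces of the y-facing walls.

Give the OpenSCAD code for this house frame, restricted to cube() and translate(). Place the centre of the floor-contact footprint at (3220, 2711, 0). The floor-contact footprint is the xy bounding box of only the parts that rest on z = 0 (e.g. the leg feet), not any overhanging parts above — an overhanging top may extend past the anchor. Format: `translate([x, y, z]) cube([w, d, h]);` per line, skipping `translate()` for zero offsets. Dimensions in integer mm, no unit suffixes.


translate([420, 366, 0]) cube([5600, 118, 2250]);
translate([420, 4938, 0]) cube([5600, 118, 2250]);
translate([420, 484, 0]) cube([118, 4454, 2250]);
translate([5902, 484, 0]) cube([118, 4454, 2250]);


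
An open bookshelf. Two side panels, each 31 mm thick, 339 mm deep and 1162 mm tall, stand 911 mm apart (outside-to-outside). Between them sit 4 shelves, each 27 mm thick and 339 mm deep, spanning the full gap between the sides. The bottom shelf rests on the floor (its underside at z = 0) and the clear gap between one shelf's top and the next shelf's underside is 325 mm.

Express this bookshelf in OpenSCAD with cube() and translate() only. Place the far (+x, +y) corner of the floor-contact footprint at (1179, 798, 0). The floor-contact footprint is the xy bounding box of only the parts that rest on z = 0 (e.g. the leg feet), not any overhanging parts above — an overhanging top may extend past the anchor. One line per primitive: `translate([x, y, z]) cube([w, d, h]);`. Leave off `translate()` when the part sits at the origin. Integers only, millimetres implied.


translate([268, 459, 0]) cube([31, 339, 1162]);
translate([1148, 459, 0]) cube([31, 339, 1162]);
translate([299, 459, 0]) cube([849, 339, 27]);
translate([299, 459, 352]) cube([849, 339, 27]);
translate([299, 459, 704]) cube([849, 339, 27]);
translate([299, 459, 1056]) cube([849, 339, 27]);


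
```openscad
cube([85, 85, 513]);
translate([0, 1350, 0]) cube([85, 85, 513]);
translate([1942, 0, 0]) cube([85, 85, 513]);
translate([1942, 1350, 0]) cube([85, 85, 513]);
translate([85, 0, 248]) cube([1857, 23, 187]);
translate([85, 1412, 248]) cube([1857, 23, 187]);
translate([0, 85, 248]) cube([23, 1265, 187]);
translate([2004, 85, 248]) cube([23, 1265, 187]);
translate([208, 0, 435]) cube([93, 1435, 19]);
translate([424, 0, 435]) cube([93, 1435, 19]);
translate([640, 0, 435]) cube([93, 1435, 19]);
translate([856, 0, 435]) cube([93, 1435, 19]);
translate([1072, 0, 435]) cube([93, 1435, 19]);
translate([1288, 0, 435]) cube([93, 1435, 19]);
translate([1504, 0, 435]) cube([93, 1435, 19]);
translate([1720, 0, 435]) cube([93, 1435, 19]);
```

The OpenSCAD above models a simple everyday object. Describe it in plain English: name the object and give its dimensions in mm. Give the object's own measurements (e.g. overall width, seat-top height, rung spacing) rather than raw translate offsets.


A bed frame 2027 mm long (x) by 1435 mm wide (y). Four 85×85 mm corner posts, 513 mm tall, at the corners of the footprint. Four rails of 23 mm thickness and 187 mm height run between adjacent posts with their undersides at z = 248 mm, their outer faces flush with the outside of the frame (the two x-running rails run between the posts' inner faces; the two y-running rails run between the posts' inner faces). 8 slats, each 93 mm wide (x) and 19 mm thick, lie across the top of the two x-running rails, running the full 1435 mm width of the frame in y; along x they sit between the end posts with a 123 mm gap after the −x posts and between neighbouring slats, leaving 129 mm before the +x posts.


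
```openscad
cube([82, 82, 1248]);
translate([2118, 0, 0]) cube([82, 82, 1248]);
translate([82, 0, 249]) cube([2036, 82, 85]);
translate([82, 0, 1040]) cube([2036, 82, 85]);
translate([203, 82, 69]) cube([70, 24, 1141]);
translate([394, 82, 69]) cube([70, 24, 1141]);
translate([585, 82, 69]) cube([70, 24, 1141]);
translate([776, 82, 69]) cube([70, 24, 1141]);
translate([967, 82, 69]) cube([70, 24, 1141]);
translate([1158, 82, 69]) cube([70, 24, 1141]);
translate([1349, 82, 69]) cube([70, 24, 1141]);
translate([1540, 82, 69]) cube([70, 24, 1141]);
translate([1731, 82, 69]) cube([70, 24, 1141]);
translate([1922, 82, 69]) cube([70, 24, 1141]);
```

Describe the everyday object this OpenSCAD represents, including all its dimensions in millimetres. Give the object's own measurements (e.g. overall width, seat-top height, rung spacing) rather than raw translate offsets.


A fence section. Two 82×82 mm posts, 1248 mm tall, stand on the floor with a clear span of 2036 mm between their inner faces. Two horizontal rails of 82×85 mm section span the gap between the posts with their undersides at z = 249 mm and z = 1040 mm, flush with the posts' −y face. 10 pickets, each 70 mm wide, 24 mm thick and 1141 mm tall, are fixed to the +y face of the rails with their bottoms at z = 69 mm, spaced across the span with a 121 mm gap after the −x post and between neighbouring pickets, with 126 mm left before the +x post.


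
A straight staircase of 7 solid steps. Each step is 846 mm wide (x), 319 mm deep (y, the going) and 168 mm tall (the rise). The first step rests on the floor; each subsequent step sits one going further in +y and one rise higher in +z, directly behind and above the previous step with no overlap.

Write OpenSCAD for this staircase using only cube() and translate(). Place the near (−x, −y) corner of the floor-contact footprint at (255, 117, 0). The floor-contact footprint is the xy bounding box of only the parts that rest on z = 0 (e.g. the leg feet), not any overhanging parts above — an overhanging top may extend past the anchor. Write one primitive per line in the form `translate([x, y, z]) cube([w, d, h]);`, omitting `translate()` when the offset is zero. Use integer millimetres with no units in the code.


translate([255, 117, 0]) cube([846, 319, 168]);
translate([255, 436, 168]) cube([846, 319, 168]);
translate([255, 755, 336]) cube([846, 319, 168]);
translate([255, 1074, 504]) cube([846, 319, 168]);
translate([255, 1393, 672]) cube([846, 319, 168]);
translate([255, 1712, 840]) cube([846, 319, 168]);
translate([255, 2031, 1008]) cube([846, 319, 168]);


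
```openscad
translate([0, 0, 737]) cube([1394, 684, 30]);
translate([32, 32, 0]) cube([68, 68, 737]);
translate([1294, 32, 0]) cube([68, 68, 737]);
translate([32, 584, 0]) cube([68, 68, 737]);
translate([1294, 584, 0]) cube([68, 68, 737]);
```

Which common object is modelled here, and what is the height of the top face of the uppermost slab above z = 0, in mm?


A table. The table height is 767 mm.

A 1394×684×30 slab sits at z = 737 on four 68 mm square posts — a table. The top surface is at 737 + 30 = 767 mm.


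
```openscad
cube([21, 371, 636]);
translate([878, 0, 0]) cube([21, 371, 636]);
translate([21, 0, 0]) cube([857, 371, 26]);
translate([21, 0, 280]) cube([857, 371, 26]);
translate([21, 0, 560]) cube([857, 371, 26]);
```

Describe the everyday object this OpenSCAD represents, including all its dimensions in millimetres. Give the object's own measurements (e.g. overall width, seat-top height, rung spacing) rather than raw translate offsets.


An open bookshelf. Two side panels, each 21 mm thick, 371 mm deep and 636 mm tall, stand 899 mm apart (outside-to-outside). Between them sit 3 shelves, each 26 mm thick and 371 mm deep, spanning the full gap between the sides. The bottom shelf rests on the floor (its underside at z = 0) and the clear gap between one shelf's top and the next shelf's underside is 254 mm.


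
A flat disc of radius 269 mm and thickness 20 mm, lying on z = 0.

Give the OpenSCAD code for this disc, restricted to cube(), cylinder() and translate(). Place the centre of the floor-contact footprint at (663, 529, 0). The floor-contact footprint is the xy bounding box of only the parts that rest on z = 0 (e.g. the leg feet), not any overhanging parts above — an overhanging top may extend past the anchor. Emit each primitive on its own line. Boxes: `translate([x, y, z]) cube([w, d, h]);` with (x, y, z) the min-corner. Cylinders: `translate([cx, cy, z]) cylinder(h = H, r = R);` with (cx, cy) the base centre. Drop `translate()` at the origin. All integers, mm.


translate([663, 529, 0]) cylinder(h = 20, r = 269);


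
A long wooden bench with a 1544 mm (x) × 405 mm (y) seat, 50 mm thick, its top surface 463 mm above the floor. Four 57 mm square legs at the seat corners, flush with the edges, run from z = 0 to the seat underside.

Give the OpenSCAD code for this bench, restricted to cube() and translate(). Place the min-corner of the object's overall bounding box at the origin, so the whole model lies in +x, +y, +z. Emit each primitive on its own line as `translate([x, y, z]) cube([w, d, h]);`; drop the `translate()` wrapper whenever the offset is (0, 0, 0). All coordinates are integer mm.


translate([0, 0, 413]) cube([1544, 405, 50]);
cube([57, 57, 413]);
translate([0, 348, 0]) cube([57, 57, 413]);
translate([1487, 0, 0]) cube([57, 57, 413]);
translate([1487, 348, 0]) cube([57, 57, 413]);
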